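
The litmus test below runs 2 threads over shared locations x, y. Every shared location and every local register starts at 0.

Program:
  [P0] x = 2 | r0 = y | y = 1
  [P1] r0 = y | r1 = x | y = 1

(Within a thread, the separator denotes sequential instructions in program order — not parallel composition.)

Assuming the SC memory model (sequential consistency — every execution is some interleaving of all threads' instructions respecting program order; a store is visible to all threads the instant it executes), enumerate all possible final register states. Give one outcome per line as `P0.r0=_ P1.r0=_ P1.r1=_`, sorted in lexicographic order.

P0.r0=0 P1.r0=0 P1.r1=0
P0.r0=0 P1.r0=0 P1.r1=2
P0.r0=0 P1.r0=1 P1.r1=2
P0.r0=1 P1.r0=0 P1.r1=0
P0.r0=1 P1.r0=0 P1.r1=2

outcome vector order: (P0.r0,P1.r0,P1.r1)
|SC outcomes| = 5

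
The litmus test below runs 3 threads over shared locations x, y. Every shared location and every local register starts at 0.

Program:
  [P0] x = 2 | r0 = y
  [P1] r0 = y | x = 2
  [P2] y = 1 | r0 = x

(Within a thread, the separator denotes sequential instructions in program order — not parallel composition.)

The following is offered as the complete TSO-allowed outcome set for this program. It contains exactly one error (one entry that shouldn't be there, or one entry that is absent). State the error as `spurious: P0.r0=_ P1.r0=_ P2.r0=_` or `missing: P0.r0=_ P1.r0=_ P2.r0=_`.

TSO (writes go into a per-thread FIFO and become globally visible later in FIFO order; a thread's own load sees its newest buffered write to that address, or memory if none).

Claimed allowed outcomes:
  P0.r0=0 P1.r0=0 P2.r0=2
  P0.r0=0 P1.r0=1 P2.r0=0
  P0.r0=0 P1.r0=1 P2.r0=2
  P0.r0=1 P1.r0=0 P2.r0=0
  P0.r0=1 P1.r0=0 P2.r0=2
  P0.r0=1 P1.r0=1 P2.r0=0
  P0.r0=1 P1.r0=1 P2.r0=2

outcome vector order: (P0.r0,P1.r0,P2.r0)
[TSO] allowed = {000, 002, 010, 012, 100, 102, 110, 112}
TSO∖claimed = {000}

missing: P0.r0=0 P1.r0=0 P2.r0=0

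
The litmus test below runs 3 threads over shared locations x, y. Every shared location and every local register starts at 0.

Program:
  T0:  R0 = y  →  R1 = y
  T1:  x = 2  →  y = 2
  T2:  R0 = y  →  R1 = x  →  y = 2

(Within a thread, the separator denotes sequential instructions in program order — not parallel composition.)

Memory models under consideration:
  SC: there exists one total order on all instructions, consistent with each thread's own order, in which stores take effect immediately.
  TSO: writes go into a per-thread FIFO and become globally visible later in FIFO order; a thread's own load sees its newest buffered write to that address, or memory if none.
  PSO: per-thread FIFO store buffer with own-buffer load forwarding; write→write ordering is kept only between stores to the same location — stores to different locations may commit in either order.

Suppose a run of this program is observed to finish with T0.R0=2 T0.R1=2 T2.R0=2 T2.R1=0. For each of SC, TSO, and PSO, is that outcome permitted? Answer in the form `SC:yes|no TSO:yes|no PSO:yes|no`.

outcome vector order: (T0.R0,T0.R1,T2.R0,T2.R1)
under SC → (0,0,0,0) (0,0,0,2) (0,0,2,2) (0,2,0,0) (0,2,0,2) (0,2,2,2) (2,2,0,0) (2,2,0,2) (2,2,2,2)
under TSO → (0,0,0,0) (0,0,0,2) (0,0,2,2) (0,2,0,0) (0,2,0,2) (0,2,2,2) (2,2,0,0) (2,2,0,2) (2,2,2,2)
under PSO → (0,0,0,0) (0,0,0,2) (0,0,2,0) (0,0,2,2) (0,2,0,0) (0,2,0,2) (0,2,2,0) (0,2,2,2) (2,2,0,0) (2,2,0,2) (2,2,2,0) (2,2,2,2)
target (2,2,2,0) ∈ {PSO}

SC:no TSO:no PSO:yes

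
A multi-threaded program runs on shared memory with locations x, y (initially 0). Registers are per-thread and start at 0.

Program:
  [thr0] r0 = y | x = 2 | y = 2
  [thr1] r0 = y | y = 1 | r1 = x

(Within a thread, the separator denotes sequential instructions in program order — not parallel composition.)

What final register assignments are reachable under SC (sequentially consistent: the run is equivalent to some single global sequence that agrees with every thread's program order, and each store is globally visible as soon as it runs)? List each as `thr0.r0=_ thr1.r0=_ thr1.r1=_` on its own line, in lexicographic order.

thr0.r0=0 thr1.r0=0 thr1.r1=0
thr0.r0=0 thr1.r0=0 thr1.r1=2
thr0.r0=0 thr1.r0=2 thr1.r1=2
thr0.r0=1 thr1.r0=0 thr1.r1=0
thr0.r0=1 thr1.r0=0 thr1.r1=2

outcome vector order: (thr0.r0,thr1.r0,thr1.r1)
|SC outcomes| = 5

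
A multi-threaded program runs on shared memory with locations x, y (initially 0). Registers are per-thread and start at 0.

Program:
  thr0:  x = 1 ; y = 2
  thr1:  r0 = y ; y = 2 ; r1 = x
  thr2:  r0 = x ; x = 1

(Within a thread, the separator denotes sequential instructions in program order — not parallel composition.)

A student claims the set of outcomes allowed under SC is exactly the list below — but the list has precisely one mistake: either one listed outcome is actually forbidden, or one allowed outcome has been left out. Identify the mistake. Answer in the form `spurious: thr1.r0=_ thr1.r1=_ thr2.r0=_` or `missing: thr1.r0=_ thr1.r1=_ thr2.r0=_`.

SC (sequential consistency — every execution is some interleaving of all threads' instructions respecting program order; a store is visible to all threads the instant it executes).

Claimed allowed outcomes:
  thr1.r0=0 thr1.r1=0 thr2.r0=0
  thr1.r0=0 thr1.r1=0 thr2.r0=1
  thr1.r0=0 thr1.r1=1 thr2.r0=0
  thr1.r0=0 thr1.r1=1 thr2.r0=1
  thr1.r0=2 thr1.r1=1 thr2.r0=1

outcome vector order: (thr1.r0,thr1.r1,thr2.r0)
[SC] allowed = {000, 001, 010, 011, 210, 211}
SC∖claimed = {210}

missing: thr1.r0=2 thr1.r1=1 thr2.r0=0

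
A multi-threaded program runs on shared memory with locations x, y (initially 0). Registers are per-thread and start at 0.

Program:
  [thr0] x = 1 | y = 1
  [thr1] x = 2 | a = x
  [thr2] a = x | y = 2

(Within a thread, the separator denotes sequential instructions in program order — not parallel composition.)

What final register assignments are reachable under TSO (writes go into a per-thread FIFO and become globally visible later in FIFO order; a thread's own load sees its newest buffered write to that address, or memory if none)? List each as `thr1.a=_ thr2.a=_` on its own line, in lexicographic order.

outcome vector order: (thr1.a,thr2.a)
|TSO outcomes| = 6

thr1.a=1 thr2.a=0
thr1.a=1 thr2.a=1
thr1.a=1 thr2.a=2
thr1.a=2 thr2.a=0
thr1.a=2 thr2.a=1
thr1.a=2 thr2.a=2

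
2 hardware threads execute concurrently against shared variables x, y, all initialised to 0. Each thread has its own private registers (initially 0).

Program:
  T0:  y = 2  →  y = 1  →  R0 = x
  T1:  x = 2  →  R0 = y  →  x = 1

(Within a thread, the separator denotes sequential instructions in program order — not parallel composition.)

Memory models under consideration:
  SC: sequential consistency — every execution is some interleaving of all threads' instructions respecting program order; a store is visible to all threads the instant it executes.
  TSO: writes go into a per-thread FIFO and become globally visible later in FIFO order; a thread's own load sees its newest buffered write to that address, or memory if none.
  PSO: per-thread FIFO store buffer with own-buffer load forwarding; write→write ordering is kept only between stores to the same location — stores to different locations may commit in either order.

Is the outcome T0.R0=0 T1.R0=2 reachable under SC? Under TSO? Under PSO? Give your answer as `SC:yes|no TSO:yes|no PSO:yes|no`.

SC:no TSO:yes PSO:yes

outcome vector order: (T0.R0,T1.R0)
under SC → (0,1) (1,0) (1,1) (1,2) (2,0) (2,1) (2,2)
under TSO → (0,0) (0,1) (0,2) (1,0) (1,1) (1,2) (2,0) (2,1) (2,2)
under PSO → (0,0) (0,1) (0,2) (1,0) (1,1) (1,2) (2,0) (2,1) (2,2)
target (0,2) ∈ {TSO,PSO}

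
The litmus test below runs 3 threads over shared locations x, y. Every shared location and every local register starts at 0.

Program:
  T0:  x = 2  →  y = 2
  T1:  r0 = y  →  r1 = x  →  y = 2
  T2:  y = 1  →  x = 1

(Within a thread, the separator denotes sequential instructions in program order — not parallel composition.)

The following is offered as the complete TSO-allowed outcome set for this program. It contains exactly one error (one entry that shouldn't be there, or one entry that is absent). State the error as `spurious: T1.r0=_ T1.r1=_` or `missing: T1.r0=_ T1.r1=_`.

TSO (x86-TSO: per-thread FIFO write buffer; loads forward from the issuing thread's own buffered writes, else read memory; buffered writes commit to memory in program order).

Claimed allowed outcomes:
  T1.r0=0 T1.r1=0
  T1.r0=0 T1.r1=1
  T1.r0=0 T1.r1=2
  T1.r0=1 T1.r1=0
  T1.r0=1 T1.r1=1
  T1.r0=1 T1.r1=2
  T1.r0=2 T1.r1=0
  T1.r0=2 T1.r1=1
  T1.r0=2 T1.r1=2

spurious: T1.r0=2 T1.r1=0

outcome vector order: (T1.r0,T1.r1)
TSO (8): 00; 01; 02; 10; 11; 12; 21; 22
claimed∖TSO = {20}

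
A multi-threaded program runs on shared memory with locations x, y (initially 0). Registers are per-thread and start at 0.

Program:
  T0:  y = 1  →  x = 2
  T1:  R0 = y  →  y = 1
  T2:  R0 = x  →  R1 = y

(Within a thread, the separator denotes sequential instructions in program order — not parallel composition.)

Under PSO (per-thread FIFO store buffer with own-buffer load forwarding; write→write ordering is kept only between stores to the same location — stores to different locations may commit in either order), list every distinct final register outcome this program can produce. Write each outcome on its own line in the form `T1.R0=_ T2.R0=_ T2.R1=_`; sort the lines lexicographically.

T1.R0=0 T2.R0=0 T2.R1=0
T1.R0=0 T2.R0=0 T2.R1=1
T1.R0=0 T2.R0=2 T2.R1=0
T1.R0=0 T2.R0=2 T2.R1=1
T1.R0=1 T2.R0=0 T2.R1=0
T1.R0=1 T2.R0=0 T2.R1=1
T1.R0=1 T2.R0=2 T2.R1=0
T1.R0=1 T2.R0=2 T2.R1=1

outcome vector order: (T1.R0,T2.R0,T2.R1)
|PSO outcomes| = 8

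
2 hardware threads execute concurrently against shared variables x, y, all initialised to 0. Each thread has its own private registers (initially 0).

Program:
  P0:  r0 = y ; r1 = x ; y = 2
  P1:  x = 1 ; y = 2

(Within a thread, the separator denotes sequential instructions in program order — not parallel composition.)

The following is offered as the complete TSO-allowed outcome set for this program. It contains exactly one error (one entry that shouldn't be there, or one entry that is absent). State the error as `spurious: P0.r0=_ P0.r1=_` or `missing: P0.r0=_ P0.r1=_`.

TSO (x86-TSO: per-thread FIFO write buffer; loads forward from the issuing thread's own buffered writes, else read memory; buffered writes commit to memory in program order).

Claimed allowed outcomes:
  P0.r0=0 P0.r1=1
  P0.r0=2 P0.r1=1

outcome vector order: (P0.r0,P0.r1)
under TSO → 0/0, 0/1, 2/1
TSO∖claimed = {0/0}

missing: P0.r0=0 P0.r1=0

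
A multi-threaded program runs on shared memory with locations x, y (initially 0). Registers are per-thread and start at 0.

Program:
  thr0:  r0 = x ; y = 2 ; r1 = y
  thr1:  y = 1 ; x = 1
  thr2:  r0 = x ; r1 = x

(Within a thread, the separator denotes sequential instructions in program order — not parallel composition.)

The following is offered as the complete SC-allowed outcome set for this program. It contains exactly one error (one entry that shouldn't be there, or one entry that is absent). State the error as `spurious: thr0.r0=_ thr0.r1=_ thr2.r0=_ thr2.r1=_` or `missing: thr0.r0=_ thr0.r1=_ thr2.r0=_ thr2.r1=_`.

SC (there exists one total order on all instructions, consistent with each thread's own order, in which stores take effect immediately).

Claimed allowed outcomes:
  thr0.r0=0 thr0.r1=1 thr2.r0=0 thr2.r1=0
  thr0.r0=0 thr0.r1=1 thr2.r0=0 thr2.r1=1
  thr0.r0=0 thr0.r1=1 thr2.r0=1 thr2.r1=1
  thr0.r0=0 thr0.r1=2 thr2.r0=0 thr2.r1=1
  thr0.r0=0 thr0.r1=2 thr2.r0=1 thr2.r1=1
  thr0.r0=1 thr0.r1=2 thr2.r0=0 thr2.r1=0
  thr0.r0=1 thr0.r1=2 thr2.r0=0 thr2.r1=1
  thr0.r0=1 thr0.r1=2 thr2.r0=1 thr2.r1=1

missing: thr0.r0=0 thr0.r1=2 thr2.r0=0 thr2.r1=0

outcome vector order: (thr0.r0,thr0.r1,thr2.r0,thr2.r1)
[SC] allowed = {0100 0101 0111 0200 0201 0211 1200 1201 1211}
SC∖claimed = {0200}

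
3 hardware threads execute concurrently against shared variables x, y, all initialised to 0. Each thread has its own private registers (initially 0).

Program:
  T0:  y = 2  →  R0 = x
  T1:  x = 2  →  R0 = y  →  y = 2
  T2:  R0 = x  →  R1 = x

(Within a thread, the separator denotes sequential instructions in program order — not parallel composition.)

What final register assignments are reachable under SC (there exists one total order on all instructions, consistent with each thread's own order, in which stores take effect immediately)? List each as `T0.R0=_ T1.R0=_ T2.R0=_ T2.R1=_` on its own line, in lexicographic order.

T0.R0=0 T1.R0=2 T2.R0=0 T2.R1=0
T0.R0=0 T1.R0=2 T2.R0=0 T2.R1=2
T0.R0=0 T1.R0=2 T2.R0=2 T2.R1=2
T0.R0=2 T1.R0=0 T2.R0=0 T2.R1=0
T0.R0=2 T1.R0=0 T2.R0=0 T2.R1=2
T0.R0=2 T1.R0=0 T2.R0=2 T2.R1=2
T0.R0=2 T1.R0=2 T2.R0=0 T2.R1=0
T0.R0=2 T1.R0=2 T2.R0=0 T2.R1=2
T0.R0=2 T1.R0=2 T2.R0=2 T2.R1=2

outcome vector order: (T0.R0,T1.R0,T2.R0,T2.R1)
|SC outcomes| = 9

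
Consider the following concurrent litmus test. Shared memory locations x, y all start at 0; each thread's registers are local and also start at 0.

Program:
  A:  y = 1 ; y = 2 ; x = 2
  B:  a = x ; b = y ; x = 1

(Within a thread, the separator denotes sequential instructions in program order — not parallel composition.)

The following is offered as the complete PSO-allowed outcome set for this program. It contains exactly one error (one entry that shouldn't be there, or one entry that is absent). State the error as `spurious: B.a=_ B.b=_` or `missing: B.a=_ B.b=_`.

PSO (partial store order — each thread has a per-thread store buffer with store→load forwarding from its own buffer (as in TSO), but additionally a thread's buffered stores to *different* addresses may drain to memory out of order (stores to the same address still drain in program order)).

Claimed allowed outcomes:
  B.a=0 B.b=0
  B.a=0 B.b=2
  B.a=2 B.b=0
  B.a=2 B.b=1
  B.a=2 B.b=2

outcome vector order: (B.a,B.b)
PSO: 6 outcomes — {00 01 02 20 21 22}
PSO∖claimed = {01}

missing: B.a=0 B.b=1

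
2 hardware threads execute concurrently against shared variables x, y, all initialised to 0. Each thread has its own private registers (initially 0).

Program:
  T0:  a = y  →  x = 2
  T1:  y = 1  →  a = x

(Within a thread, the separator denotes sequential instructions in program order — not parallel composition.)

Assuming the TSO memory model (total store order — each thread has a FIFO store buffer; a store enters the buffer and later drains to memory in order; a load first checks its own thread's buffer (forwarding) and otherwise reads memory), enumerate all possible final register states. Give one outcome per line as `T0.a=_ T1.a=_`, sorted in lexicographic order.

outcome vector order: (T0.a,T1.a)
|TSO outcomes| = 4

T0.a=0 T1.a=0
T0.a=0 T1.a=2
T0.a=1 T1.a=0
T0.a=1 T1.a=2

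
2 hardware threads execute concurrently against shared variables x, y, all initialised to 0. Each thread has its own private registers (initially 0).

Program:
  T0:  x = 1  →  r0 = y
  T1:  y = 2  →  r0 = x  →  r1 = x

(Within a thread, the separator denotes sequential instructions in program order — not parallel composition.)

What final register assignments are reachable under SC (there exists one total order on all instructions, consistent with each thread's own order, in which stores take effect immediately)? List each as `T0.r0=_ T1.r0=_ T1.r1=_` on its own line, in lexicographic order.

T0.r0=0 T1.r0=1 T1.r1=1
T0.r0=2 T1.r0=0 T1.r1=0
T0.r0=2 T1.r0=0 T1.r1=1
T0.r0=2 T1.r0=1 T1.r1=1

outcome vector order: (T0.r0,T1.r0,T1.r1)
|SC outcomes| = 4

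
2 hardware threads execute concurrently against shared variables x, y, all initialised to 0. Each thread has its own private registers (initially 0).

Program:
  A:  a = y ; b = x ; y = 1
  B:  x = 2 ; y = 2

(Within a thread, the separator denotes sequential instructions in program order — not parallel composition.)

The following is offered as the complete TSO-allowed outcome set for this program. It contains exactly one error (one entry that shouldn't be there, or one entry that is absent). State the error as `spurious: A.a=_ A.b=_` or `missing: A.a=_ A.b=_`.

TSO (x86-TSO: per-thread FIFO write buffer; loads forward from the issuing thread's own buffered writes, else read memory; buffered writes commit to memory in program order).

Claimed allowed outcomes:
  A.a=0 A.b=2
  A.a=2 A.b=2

missing: A.a=0 A.b=0

outcome vector order: (A.a,A.b)
TSO (3): 00; 02; 22
TSO∖claimed = {00}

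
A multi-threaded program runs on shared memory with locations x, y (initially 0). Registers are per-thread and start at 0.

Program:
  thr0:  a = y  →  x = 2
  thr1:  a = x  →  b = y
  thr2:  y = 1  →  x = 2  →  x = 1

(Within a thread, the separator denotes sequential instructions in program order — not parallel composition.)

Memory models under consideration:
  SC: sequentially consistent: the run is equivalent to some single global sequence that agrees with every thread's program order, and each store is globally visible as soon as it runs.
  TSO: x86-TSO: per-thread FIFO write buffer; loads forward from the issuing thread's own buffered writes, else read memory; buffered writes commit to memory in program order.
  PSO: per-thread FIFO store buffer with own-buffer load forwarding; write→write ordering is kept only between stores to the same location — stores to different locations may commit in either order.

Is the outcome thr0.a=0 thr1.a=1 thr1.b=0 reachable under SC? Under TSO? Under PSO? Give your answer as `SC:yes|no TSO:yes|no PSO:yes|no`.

SC:no TSO:no PSO:yes

outcome vector order: (thr0.a,thr1.a,thr1.b)
under SC → 0/0/0; 0/0/1; 0/1/1; 0/2/0; 0/2/1; 1/0/0; 1/0/1; 1/1/1; 1/2/1
under TSO → 0/0/0; 0/0/1; 0/1/1; 0/2/0; 0/2/1; 1/0/0; 1/0/1; 1/1/1; 1/2/1
under PSO → 0/0/0; 0/0/1; 0/1/0; 0/1/1; 0/2/0; 0/2/1; 1/0/0; 1/0/1; 1/1/0; 1/1/1; 1/2/0; 1/2/1
target 0/1/0 ∈ {PSO}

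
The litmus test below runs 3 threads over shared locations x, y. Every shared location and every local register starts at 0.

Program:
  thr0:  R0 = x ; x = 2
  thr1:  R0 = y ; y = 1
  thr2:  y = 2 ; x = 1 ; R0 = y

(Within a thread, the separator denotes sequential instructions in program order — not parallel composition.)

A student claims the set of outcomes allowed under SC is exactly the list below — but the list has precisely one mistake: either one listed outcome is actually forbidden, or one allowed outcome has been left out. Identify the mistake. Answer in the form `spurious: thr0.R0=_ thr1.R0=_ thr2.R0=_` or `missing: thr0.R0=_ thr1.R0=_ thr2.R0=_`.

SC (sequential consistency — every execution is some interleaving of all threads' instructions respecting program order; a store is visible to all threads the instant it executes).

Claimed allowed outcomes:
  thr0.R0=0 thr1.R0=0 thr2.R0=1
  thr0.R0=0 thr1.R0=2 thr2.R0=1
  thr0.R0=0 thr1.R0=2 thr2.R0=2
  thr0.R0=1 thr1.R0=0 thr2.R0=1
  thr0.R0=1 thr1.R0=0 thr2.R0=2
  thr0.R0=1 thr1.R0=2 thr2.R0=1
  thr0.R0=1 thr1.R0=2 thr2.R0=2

outcome vector order: (thr0.R0,thr1.R0,thr2.R0)
under SC → 0/0/1, 0/0/2, 0/2/1, 0/2/2, 1/0/1, 1/0/2, 1/2/1, 1/2/2
SC∖claimed = {0/0/2}

missing: thr0.R0=0 thr1.R0=0 thr2.R0=2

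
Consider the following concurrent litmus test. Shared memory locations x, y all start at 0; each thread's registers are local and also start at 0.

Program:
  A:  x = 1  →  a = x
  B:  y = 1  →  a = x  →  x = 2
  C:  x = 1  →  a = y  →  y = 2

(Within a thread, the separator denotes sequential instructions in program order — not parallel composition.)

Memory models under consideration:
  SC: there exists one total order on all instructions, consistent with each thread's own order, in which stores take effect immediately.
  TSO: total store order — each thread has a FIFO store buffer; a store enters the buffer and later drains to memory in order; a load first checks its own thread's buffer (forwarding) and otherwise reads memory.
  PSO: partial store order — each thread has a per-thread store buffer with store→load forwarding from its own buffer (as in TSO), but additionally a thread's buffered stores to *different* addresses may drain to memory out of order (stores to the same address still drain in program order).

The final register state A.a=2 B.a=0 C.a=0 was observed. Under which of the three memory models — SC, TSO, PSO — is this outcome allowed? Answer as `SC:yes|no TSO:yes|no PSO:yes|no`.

outcome vector order: (A.a,B.a,C.a)
SC (6): 101 110 111 201 210 211
TSO (8): 100 101 110 111 200 201 210 211
PSO (8): 100 101 110 111 200 201 210 211
target 200 ∈ {TSO,PSO}

SC:no TSO:yes PSO:yes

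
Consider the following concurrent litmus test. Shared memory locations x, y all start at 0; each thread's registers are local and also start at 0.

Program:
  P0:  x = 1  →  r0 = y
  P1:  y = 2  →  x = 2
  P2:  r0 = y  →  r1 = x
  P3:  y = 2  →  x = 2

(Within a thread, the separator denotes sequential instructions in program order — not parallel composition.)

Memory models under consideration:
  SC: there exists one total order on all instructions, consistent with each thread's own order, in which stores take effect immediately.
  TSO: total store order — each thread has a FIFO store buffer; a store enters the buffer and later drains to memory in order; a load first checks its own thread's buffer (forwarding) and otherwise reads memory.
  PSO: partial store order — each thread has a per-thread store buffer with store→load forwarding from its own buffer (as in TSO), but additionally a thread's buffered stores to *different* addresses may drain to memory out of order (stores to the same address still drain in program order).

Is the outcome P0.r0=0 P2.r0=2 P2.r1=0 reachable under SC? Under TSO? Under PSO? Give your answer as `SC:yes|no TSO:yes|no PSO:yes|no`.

SC:no TSO:yes PSO:yes

outcome vector order: (P0.r0,P2.r0,P2.r1)
SC (11): <0 0 0> <0 0 1> <0 0 2> <0 2 1> <0 2 2> <2 0 0> <2 0 1> <2 0 2> <2 2 0> <2 2 1> <2 2 2>
TSO (12): <0 0 0> <0 0 1> <0 0 2> <0 2 0> <0 2 1> <0 2 2> <2 0 0> <2 0 1> <2 0 2> <2 2 0> <2 2 1> <2 2 2>
PSO (12): <0 0 0> <0 0 1> <0 0 2> <0 2 0> <0 2 1> <0 2 2> <2 0 0> <2 0 1> <2 0 2> <2 2 0> <2 2 1> <2 2 2>
target <0 2 0> ∈ {TSO,PSO}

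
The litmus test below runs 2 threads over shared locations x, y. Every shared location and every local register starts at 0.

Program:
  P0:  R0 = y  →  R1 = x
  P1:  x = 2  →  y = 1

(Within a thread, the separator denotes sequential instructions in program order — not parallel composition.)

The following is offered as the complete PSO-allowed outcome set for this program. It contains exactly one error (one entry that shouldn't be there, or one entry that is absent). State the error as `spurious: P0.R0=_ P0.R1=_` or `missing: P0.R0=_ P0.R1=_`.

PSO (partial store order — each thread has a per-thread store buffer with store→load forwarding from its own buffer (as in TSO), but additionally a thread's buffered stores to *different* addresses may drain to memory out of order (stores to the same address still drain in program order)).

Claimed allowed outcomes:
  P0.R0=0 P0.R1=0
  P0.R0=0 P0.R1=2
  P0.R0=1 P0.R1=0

outcome vector order: (P0.R0,P0.R1)
under PSO → (0,0) (0,2) (1,0) (1,2)
PSO∖claimed = {(1,2)}

missing: P0.R0=1 P0.R1=2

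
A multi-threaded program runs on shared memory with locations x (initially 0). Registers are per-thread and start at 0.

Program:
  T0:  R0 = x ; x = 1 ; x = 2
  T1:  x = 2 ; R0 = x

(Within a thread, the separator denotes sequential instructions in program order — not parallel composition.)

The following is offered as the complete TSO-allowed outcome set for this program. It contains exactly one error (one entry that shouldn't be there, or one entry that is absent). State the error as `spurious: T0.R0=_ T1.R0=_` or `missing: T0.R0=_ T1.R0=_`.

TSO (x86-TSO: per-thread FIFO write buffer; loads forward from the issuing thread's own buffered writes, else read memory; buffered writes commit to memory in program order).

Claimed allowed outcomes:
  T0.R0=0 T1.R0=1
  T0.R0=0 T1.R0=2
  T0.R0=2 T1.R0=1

missing: T0.R0=2 T1.R0=2

outcome vector order: (T0.R0,T1.R0)
under TSO → <0 1>, <0 2>, <2 1>, <2 2>
TSO∖claimed = {<2 2>}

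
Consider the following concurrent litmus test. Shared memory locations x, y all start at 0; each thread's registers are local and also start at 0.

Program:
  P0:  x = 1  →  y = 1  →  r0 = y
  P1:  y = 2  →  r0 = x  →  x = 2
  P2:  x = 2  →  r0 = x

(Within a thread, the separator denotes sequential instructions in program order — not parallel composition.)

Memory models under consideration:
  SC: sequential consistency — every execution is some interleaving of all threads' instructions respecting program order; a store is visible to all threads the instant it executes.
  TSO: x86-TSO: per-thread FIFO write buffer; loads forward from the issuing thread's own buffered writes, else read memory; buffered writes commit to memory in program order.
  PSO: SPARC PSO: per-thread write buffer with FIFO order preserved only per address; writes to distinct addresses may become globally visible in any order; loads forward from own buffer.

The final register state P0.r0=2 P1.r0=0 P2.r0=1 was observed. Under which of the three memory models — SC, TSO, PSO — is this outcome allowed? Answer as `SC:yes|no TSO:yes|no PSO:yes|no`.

SC:no TSO:yes PSO:yes

outcome vector order: (P0.r0,P1.r0,P2.r0)
SC (9): (1,0,1), (1,0,2), (1,1,1), (1,1,2), (1,2,1), (1,2,2), (2,1,1), (2,1,2), (2,2,2)
TSO (12): (1,0,1), (1,0,2), (1,1,1), (1,1,2), (1,2,1), (1,2,2), (2,0,1), (2,0,2), (2,1,1), (2,1,2), (2,2,1), (2,2,2)
PSO (12): (1,0,1), (1,0,2), (1,1,1), (1,1,2), (1,2,1), (1,2,2), (2,0,1), (2,0,2), (2,1,1), (2,1,2), (2,2,1), (2,2,2)
target (2,0,1) ∈ {TSO,PSO}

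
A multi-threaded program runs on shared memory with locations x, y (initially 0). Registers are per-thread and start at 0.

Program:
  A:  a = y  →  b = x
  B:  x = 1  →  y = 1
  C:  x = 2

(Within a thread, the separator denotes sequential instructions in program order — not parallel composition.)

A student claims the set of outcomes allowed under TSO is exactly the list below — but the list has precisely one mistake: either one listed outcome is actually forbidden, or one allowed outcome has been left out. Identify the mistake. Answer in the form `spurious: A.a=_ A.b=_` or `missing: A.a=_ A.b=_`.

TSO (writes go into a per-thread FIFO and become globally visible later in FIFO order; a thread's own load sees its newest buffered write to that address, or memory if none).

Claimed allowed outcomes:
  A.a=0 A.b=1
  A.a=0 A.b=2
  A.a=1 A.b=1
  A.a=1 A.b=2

missing: A.a=0 A.b=0

outcome vector order: (A.a,A.b)
under TSO → 00 01 02 11 12
TSO∖claimed = {00}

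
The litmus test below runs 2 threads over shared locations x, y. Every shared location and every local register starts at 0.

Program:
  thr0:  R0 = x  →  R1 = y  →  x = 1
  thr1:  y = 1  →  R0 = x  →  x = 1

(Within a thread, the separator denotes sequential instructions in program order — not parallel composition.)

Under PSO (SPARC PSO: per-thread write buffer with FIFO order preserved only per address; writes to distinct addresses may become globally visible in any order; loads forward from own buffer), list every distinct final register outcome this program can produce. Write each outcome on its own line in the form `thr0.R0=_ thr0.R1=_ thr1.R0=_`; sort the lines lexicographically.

outcome vector order: (thr0.R0,thr0.R1,thr1.R0)
|PSO outcomes| = 6

thr0.R0=0 thr0.R1=0 thr1.R0=0
thr0.R0=0 thr0.R1=0 thr1.R0=1
thr0.R0=0 thr0.R1=1 thr1.R0=0
thr0.R0=0 thr0.R1=1 thr1.R0=1
thr0.R0=1 thr0.R1=0 thr1.R0=0
thr0.R0=1 thr0.R1=1 thr1.R0=0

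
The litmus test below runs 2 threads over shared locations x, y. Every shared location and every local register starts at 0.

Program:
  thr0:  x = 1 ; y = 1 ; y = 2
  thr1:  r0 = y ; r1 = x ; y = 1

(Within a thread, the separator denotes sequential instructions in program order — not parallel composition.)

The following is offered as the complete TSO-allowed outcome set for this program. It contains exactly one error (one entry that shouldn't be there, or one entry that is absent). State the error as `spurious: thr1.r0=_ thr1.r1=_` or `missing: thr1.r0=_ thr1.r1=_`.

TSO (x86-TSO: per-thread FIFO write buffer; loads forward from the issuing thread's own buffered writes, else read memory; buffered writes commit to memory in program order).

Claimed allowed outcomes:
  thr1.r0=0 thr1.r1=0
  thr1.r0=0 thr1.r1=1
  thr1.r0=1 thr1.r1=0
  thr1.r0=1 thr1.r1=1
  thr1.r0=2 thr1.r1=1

spurious: thr1.r0=1 thr1.r1=0

outcome vector order: (thr1.r0,thr1.r1)
under TSO → (0,0); (0,1); (1,1); (2,1)
claimed∖TSO = {(1,0)}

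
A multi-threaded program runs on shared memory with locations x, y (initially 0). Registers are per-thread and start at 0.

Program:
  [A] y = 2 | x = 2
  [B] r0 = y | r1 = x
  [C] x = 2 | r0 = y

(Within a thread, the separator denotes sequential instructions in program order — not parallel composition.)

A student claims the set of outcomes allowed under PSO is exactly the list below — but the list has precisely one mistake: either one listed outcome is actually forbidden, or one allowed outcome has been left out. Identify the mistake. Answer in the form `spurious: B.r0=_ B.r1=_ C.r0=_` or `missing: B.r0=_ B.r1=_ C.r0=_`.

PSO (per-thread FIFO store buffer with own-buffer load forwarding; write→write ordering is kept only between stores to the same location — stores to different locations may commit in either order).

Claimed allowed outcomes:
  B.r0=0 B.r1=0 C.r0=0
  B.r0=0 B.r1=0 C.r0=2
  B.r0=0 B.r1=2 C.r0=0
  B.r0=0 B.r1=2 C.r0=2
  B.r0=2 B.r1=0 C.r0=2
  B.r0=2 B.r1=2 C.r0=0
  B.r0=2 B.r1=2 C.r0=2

missing: B.r0=2 B.r1=0 C.r0=0

outcome vector order: (B.r0,B.r1,C.r0)
PSO (8): 0/0/0; 0/0/2; 0/2/0; 0/2/2; 2/0/0; 2/0/2; 2/2/0; 2/2/2
PSO∖claimed = {2/0/0}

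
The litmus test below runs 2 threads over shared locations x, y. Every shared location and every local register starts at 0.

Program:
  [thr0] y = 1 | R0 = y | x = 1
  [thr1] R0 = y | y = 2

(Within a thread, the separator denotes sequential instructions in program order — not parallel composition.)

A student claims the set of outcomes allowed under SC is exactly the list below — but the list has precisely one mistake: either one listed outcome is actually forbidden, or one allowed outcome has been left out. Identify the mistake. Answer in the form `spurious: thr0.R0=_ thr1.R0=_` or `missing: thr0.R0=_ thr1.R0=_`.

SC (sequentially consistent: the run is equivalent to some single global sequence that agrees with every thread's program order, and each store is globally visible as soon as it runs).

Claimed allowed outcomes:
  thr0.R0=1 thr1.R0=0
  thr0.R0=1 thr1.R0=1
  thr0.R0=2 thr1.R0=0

missing: thr0.R0=2 thr1.R0=1

outcome vector order: (thr0.R0,thr1.R0)
SC: 4 outcomes — {10 11 20 21}
SC∖claimed = {21}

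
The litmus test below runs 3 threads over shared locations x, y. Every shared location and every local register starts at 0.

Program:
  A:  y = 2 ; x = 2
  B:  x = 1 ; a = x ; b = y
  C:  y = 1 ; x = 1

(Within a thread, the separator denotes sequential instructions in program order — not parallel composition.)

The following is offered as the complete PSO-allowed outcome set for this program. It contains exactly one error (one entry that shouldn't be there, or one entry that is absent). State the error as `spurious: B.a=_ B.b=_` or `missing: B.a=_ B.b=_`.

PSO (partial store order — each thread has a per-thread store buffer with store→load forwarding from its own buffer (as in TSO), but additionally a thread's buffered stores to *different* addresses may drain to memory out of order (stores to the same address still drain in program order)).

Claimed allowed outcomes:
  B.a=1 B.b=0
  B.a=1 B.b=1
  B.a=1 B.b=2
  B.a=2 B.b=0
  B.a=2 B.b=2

missing: B.a=2 B.b=1

outcome vector order: (B.a,B.b)
[PSO] allowed = {10, 11, 12, 20, 21, 22}
PSO∖claimed = {21}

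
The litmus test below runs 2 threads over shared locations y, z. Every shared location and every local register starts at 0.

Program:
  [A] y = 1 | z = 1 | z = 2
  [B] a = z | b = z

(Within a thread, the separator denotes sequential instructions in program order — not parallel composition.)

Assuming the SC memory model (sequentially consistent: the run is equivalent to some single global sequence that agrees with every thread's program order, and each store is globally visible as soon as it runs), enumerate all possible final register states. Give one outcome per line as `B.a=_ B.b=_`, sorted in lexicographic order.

B.a=0 B.b=0
B.a=0 B.b=1
B.a=0 B.b=2
B.a=1 B.b=1
B.a=1 B.b=2
B.a=2 B.b=2

outcome vector order: (B.a,B.b)
|SC outcomes| = 6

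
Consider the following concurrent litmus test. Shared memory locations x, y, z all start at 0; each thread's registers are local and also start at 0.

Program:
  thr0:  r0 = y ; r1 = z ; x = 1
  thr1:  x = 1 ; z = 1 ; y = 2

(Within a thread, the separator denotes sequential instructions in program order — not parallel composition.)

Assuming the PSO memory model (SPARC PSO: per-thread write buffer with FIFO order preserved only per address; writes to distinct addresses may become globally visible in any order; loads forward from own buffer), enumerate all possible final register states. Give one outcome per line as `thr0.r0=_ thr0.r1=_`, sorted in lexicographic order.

thr0.r0=0 thr0.r1=0
thr0.r0=0 thr0.r1=1
thr0.r0=2 thr0.r1=0
thr0.r0=2 thr0.r1=1

outcome vector order: (thr0.r0,thr0.r1)
|PSO outcomes| = 4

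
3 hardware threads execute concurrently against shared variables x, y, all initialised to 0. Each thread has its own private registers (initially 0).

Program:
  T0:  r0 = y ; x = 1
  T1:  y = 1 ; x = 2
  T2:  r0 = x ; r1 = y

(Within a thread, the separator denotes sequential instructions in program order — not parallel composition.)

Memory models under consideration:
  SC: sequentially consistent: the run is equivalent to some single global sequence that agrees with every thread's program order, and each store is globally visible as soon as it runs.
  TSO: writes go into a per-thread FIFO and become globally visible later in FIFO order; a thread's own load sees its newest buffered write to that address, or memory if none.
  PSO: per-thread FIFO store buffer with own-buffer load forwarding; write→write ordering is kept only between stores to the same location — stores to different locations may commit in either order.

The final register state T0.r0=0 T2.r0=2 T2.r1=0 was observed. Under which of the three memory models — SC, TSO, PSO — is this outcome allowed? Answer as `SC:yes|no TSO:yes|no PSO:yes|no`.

outcome vector order: (T0.r0,T2.r0,T2.r1)
[SC] allowed = {(0,0,0), (0,0,1), (0,1,0), (0,1,1), (0,2,1), (1,0,0), (1,0,1), (1,1,1), (1,2,1)}
[TSO] allowed = {(0,0,0), (0,0,1), (0,1,0), (0,1,1), (0,2,1), (1,0,0), (1,0,1), (1,1,1), (1,2,1)}
[PSO] allowed = {(0,0,0), (0,0,1), (0,1,0), (0,1,1), (0,2,0), (0,2,1), (1,0,0), (1,0,1), (1,1,1), (1,2,0), (1,2,1)}
target (0,2,0) ∈ {PSO}

SC:no TSO:no PSO:yes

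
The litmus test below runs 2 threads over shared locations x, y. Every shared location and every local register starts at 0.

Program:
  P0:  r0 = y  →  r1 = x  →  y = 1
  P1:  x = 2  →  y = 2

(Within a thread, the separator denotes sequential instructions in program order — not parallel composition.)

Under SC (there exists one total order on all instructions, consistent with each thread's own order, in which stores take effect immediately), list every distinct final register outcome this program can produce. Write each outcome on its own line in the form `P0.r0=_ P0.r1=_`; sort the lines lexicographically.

P0.r0=0 P0.r1=0
P0.r0=0 P0.r1=2
P0.r0=2 P0.r1=2

outcome vector order: (P0.r0,P0.r1)
|SC outcomes| = 3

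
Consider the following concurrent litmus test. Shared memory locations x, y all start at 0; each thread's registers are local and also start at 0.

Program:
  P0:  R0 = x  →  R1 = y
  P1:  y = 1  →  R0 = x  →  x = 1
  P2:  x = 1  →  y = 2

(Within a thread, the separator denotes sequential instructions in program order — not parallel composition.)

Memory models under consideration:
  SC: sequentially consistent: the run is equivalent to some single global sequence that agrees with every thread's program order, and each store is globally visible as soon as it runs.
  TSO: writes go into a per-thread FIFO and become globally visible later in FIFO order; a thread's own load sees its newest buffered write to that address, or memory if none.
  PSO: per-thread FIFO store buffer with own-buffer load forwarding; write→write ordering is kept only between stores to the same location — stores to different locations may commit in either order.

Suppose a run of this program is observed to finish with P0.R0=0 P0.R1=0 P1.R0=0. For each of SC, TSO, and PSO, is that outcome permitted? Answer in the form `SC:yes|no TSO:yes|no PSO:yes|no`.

SC:yes TSO:yes PSO:yes

outcome vector order: (P0.R0,P0.R1,P1.R0)
[SC] allowed = {<0 0 0>; <0 0 1>; <0 1 0>; <0 1 1>; <0 2 0>; <0 2 1>; <1 0 1>; <1 1 0>; <1 1 1>; <1 2 0>; <1 2 1>}
[TSO] allowed = {<0 0 0>; <0 0 1>; <0 1 0>; <0 1 1>; <0 2 0>; <0 2 1>; <1 0 0>; <1 0 1>; <1 1 0>; <1 1 1>; <1 2 0>; <1 2 1>}
[PSO] allowed = {<0 0 0>; <0 0 1>; <0 1 0>; <0 1 1>; <0 2 0>; <0 2 1>; <1 0 0>; <1 0 1>; <1 1 0>; <1 1 1>; <1 2 0>; <1 2 1>}
target <0 0 0> ∈ {SC,TSO,PSO}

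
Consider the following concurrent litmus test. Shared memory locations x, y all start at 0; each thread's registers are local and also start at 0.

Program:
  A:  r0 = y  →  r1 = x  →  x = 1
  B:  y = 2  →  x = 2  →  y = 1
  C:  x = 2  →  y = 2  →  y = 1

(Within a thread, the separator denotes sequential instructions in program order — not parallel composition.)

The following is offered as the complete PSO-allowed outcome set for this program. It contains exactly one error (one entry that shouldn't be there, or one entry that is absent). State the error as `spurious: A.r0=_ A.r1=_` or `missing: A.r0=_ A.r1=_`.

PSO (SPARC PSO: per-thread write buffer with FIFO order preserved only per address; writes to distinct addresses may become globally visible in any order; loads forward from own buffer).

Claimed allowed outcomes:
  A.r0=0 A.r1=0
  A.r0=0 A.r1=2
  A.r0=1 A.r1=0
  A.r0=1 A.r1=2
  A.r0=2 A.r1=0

missing: A.r0=2 A.r1=2

outcome vector order: (A.r0,A.r1)
PSO: 6 outcomes — {(0,0), (0,2), (1,0), (1,2), (2,0), (2,2)}
PSO∖claimed = {(2,2)}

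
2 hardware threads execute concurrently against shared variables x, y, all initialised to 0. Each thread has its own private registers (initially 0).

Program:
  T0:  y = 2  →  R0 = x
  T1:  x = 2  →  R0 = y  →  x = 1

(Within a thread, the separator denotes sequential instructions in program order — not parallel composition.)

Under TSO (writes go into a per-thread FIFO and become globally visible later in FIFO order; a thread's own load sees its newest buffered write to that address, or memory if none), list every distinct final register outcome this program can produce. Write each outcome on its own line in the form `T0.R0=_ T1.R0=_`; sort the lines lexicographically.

T0.R0=0 T1.R0=0
T0.R0=0 T1.R0=2
T0.R0=1 T1.R0=0
T0.R0=1 T1.R0=2
T0.R0=2 T1.R0=0
T0.R0=2 T1.R0=2

outcome vector order: (T0.R0,T1.R0)
|TSO outcomes| = 6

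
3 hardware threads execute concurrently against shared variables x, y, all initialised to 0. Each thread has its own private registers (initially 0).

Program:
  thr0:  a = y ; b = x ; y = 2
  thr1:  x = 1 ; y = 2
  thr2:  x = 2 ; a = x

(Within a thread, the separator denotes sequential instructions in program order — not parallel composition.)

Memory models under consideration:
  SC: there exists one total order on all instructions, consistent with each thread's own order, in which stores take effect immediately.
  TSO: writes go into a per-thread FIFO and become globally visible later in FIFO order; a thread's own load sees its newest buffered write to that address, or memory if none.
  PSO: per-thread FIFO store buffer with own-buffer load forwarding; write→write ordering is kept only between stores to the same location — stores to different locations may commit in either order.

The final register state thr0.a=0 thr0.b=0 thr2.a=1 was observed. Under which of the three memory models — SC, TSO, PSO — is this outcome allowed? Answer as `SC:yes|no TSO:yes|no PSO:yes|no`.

SC:yes TSO:yes PSO:yes

outcome vector order: (thr0.a,thr0.b,thr2.a)
[SC] allowed = {0/0/1; 0/0/2; 0/1/1; 0/1/2; 0/2/1; 0/2/2; 2/1/1; 2/1/2; 2/2/2}
[TSO] allowed = {0/0/1; 0/0/2; 0/1/1; 0/1/2; 0/2/1; 0/2/2; 2/1/1; 2/1/2; 2/2/2}
[PSO] allowed = {0/0/1; 0/0/2; 0/1/1; 0/1/2; 0/2/1; 0/2/2; 2/0/1; 2/0/2; 2/1/1; 2/1/2; 2/2/1; 2/2/2}
target 0/0/1 ∈ {SC,TSO,PSO}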